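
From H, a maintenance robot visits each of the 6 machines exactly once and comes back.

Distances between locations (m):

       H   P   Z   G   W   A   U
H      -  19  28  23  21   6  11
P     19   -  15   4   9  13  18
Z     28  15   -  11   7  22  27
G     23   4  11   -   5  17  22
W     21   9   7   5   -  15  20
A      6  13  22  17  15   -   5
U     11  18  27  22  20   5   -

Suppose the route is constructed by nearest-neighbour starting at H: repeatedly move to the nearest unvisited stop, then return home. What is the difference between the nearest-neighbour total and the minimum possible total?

The nearest-neighbour route is 1 m longer than optimal.

H: A=6, U=11, P=19, W=21, G=23, Z=28 ⇒ A
A: U=5, P=13, W=15, G=17, Z=22 ⇒ U
U: P=18, W=20, G=22, Z=27 ⇒ P
P: G=4, W=9, Z=15 ⇒ G
G: W=5, Z=11 ⇒ W
W: Z=7 ⇒ Z
NN route H → A → U → P → G → W → Z → H costs 73.
Optimal: H → P → G → Z → W → A → U → H costs 72 (by enumerating all 360 distinct tours).
Excess = 73 − 72 = 1.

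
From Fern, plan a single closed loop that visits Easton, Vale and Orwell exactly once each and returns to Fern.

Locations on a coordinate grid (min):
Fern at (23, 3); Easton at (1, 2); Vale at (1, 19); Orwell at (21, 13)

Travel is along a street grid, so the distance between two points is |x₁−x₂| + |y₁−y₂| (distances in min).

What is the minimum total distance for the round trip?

78 min — the shortest possible round trip.

Fern→Easton→Vale→Orwell→Fern: 23+17+26+12 = 78
Fern→Easton→Orwell→Vale→Fern: 23+31+26+38 = 118
Fern→Vale→Easton→Orwell→Fern: 38+17+31+12 = 98
The minimum is 78.
One optimal route: Fern → Easton → Vale → Orwell → Fern (or its reverse).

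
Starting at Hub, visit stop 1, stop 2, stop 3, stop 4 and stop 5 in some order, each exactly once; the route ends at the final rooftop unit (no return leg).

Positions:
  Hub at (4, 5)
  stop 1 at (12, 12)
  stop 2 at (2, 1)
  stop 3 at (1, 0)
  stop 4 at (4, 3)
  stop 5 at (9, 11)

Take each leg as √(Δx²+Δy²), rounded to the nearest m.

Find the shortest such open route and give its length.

There are 5! = 120 possible orderings.
Hub→stop 1→stop 2→stop 3→stop 4→stop 5: 11+15+1+4+9 = 40
Hub→stop 1→stop 2→stop 3→stop 5→stop 4: 11+15+1+14+9 = 50
Hub→stop 1→stop 2→stop 4→stop 3→stop 5: 11+15+3+4+14 = 47
Hub→stop 1→stop 2→stop 4→stop 5→stop 3: 11+15+3+9+14 = 52
Hub→stop 1→stop 2→stop 5→stop 3→stop 4: 11+15+12+14+4 = 56
Hub→stop 1→stop 2→stop 5→stop 4→stop 3: 11+15+12+9+4 = 51
Hub→stop 1→stop 3→stop 2→stop 4→stop 5: 11+16+1+3+9 = 40
Hub→stop 1→stop 3→stop 2→stop 5→stop 4: 11+16+1+12+9 = 49
Hub→stop 1→stop 3→stop 4→stop 2→stop 5: 11+16+4+3+12 = 46
Hub→stop 1→stop 3→stop 4→stop 5→stop 2: 11+16+4+9+12 = 52
Hub→stop 1→stop 3→stop 5→stop 2→stop 4: 11+16+14+12+3 = 56
Hub→stop 1→stop 3→stop 5→stop 4→stop 2: 11+16+14+9+3 = 53
Hub→stop 1→stop 4→stop 2→stop 3→stop 5: 11+12+3+1+14 = 41
Hub→stop 1→stop 4→stop 2→stop 5→stop 3: 11+12+3+12+14 = 52
… (106 more)
Hub→stop 2→stop 3→stop 4→stop 5→stop 1: 4+1+4+9+3 = 21  ← best
The minimum is 21.
One shortest path: Hub → stop 2 → stop 3 → stop 4 → stop 5 → stop 1.

Shortest open route: 21 m.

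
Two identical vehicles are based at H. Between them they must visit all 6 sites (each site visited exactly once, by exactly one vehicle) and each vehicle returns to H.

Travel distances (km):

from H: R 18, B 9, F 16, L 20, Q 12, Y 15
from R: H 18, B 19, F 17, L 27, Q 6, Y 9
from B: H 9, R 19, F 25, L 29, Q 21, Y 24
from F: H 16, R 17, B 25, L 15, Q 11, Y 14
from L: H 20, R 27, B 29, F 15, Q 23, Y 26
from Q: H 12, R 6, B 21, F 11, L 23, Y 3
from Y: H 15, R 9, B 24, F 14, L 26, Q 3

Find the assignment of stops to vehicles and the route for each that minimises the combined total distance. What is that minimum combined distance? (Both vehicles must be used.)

Minimum combined distance: 94 km.

There are 2^5 − 1 = 31 ways to divide the 6 stops into two non-empty groups. For each, the best each vehicle can do is its own shortest tour through its group:
  {R} + {B, F, L, Q, Y}: 36 + 82 = 118
  {B} + {R, F, L, Q, Y}: 18 + 76 = 94
  {R, B} + {F, L, Q, Y}: 46 + 64 = 110
  {F} + {R, B, L, Q, Y}: 32 + 83 = 115
  {R, F} + {B, L, Q, Y}: 51 + 79 = 130
  {B, F} + {R, L, Q, Y}: 50 + 71 = 121
  … (31 splits in total)
Best: vehicle 1 H → B → H = 18; vehicle 2 H → R → Q → Y → F → L → H = 76; combined 94.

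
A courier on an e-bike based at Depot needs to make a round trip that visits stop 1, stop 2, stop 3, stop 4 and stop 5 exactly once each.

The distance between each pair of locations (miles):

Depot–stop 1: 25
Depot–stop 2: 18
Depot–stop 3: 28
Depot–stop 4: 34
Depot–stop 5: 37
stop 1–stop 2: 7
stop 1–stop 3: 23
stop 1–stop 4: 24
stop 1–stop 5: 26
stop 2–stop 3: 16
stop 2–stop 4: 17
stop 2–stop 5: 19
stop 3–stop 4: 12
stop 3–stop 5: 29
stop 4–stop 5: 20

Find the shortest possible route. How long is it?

Depot→stop 1→stop 2→stop 3→stop 4→stop 5→Depot: 25+7+16+12+20+37 = 117
Depot→stop 1→stop 2→stop 3→stop 5→stop 4→Depot: 25+7+16+29+20+34 = 131
Depot→stop 1→stop 2→stop 4→stop 3→stop 5→Depot: 25+7+17+12+29+37 = 127
Depot→stop 1→stop 2→stop 4→stop 5→stop 3→Depot: 25+7+17+20+29+28 = 126
Depot→stop 1→stop 2→stop 5→stop 3→stop 4→Depot: 25+7+19+29+12+34 = 126
Depot→stop 1→stop 2→stop 5→stop 4→stop 3→Depot: 25+7+19+20+12+28 = 111
Depot→stop 1→stop 3→stop 2→stop 4→stop 5→Depot: 25+23+16+17+20+37 = 138
Depot→stop 1→stop 3→stop 2→stop 5→stop 4→Depot: 25+23+16+19+20+34 = 137
Depot→stop 1→stop 3→stop 4→stop 2→stop 5→Depot: 25+23+12+17+19+37 = 133
Depot→stop 1→stop 3→stop 4→stop 5→stop 2→Depot: 25+23+12+20+19+18 = 117
Depot→stop 1→stop 3→stop 5→stop 2→stop 4→Depot: 25+23+29+19+17+34 = 147
Depot→stop 1→stop 3→stop 5→stop 4→stop 2→Depot: 25+23+29+20+17+18 = 132
Depot→stop 1→stop 4→stop 2→stop 3→stop 5→Depot: 25+24+17+16+29+37 = 148
Depot→stop 1→stop 4→stop 2→stop 5→stop 3→Depot: 25+24+17+19+29+28 = 142
… (46 more)
The minimum is 111.
One optimal route: Depot → stop 1 → stop 2 → stop 5 → stop 4 → stop 3 → Depot (or its reverse).

111 miles — the shortest possible round trip.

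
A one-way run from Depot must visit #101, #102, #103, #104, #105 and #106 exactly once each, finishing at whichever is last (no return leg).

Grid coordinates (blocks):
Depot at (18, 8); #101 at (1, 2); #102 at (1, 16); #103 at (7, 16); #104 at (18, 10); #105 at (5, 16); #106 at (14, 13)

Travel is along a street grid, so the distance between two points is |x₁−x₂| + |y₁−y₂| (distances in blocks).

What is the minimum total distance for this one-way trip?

39 blocks — the minimum one-way total.

There are 6! = 720 possible orderings.
Depot→#101→#102→#103→#104→#105→#106: 23+14+6+17+19+12 = 91
Depot→#101→#102→#103→#104→#106→#105: 23+14+6+17+7+12 = 79
Depot→#101→#102→#103→#105→#104→#106: 23+14+6+2+19+7 = 71
Depot→#101→#102→#103→#105→#106→#104: 23+14+6+2+12+7 = 64
Depot→#101→#102→#103→#106→#104→#105: 23+14+6+10+7+19 = 79
Depot→#101→#102→#103→#106→#105→#104: 23+14+6+10+12+19 = 84
Depot→#101→#102→#104→#103→#105→#106: 23+14+23+17+2+12 = 91
Depot→#101→#102→#104→#103→#106→#105: 23+14+23+17+10+12 = 99
… (712 more)
Depot→#104→#106→#103→#105→#102→#101: 2+7+10+2+4+14 = 39  ← best
The minimum is 39.
One shortest path: Depot → #104 → #106 → #103 → #105 → #102 → #101.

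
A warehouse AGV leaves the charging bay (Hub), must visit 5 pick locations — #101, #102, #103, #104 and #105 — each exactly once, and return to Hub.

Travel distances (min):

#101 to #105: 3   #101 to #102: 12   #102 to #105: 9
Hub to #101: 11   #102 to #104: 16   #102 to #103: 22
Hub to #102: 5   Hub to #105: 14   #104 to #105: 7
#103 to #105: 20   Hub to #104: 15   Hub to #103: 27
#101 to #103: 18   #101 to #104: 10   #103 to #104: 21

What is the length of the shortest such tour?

69 min — the shortest possible round trip.

With 5 stops there are 5!/2 = 60 distinct round trips (a route and its reverse cost the same).
Hub-#101-#102-#103-#104-#105-Hub: 11+12+22+21+7+14 = 87
Hub-#101-#102-#103-#105-#104-Hub: 11+12+22+20+7+15 = 87
Hub-#101-#102-#104-#103-#105-Hub: 11+12+16+21+20+14 = 94
Hub-#101-#102-#104-#105-#103-Hub: 11+12+16+7+20+27 = 93
Hub-#101-#102-#105-#103-#104-Hub: 11+12+9+20+21+15 = 88
Hub-#101-#102-#105-#104-#103-Hub: 11+12+9+7+21+27 = 87
Hub-#101-#103-#102-#104-#105-Hub: 11+18+22+16+7+14 = 88
Hub-#101-#103-#102-#105-#104-Hub: 11+18+22+9+7+15 = 82
Hub-#101-#103-#104-#102-#105-Hub: 11+18+21+16+9+14 = 89
Hub-#101-#103-#104-#105-#102-Hub: 11+18+21+7+9+5 = 71
Hub-#101-#103-#105-#102-#104-Hub: 11+18+20+9+16+15 = 89
Hub-#101-#103-#105-#104-#102-Hub: 11+18+20+7+16+5 = 77
Hub-#101-#104-#102-#103-#105-Hub: 11+10+16+22+20+14 = 93
Hub-#101-#104-#102-#105-#103-Hub: 11+10+16+9+20+27 = 93
… (46 more)
Hub-#101-#105-#104-#103-#102-Hub: 11+3+7+21+22+5 = 69  ← best
The minimum is 69.
One optimal route: Hub → #101 → #105 → #104 → #103 → #102 → Hub (or its reverse).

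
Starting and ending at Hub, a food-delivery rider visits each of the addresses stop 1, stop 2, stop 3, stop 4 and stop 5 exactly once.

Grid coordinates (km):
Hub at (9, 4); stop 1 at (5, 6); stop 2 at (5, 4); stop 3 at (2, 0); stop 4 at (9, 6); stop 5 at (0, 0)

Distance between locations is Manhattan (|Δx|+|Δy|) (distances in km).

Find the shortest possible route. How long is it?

There are 60 distinct closed tours to check (reversals are equivalent).
Hub → stop 1 → stop 2 → stop 3 → stop 4 → stop 5 → Hub: 6+2+7+13+15+13 = 56
Hub → stop 1 → stop 2 → stop 3 → stop 5 → stop 4 → Hub: 6+2+7+2+15+2 = 34
Hub → stop 1 → stop 2 → stop 4 → stop 3 → stop 5 → Hub: 6+2+6+13+2+13 = 42
Hub → stop 1 → stop 2 → stop 4 → stop 5 → stop 3 → Hub: 6+2+6+15+2+11 = 42
Hub → stop 1 → stop 2 → stop 5 → stop 3 → stop 4 → Hub: 6+2+9+2+13+2 = 34
Hub → stop 1 → stop 2 → stop 5 → stop 4 → stop 3 → Hub: 6+2+9+15+13+11 = 56
Hub → stop 1 → stop 3 → stop 2 → stop 4 → stop 5 → Hub: 6+9+7+6+15+13 = 56
Hub → stop 1 → stop 3 → stop 2 → stop 5 → stop 4 → Hub: 6+9+7+9+15+2 = 48
Hub → stop 1 → stop 3 → stop 4 → stop 2 → stop 5 → Hub: 6+9+13+6+9+13 = 56
Hub → stop 1 → stop 3 → stop 4 → stop 5 → stop 2 → Hub: 6+9+13+15+9+4 = 56
Hub → stop 1 → stop 3 → stop 5 → stop 2 → stop 4 → Hub: 6+9+2+9+6+2 = 34
Hub → stop 1 → stop 3 → stop 5 → stop 4 → stop 2 → Hub: 6+9+2+15+6+4 = 42
Hub → stop 1 → stop 4 → stop 2 → stop 3 → stop 5 → Hub: 6+4+6+7+2+13 = 38
Hub → stop 1 → stop 4 → stop 2 → stop 5 → stop 3 → Hub: 6+4+6+9+2+11 = 38
… (46 more)
Hub → stop 2 → stop 3 → stop 5 → stop 1 → stop 4 → Hub: 4+7+2+11+4+2 = 30  ← best
The minimum is 30.
One optimal route: Hub → stop 2 → stop 3 → stop 5 → stop 1 → stop 4 → Hub (or its reverse).

Shortest round trip = 30 km.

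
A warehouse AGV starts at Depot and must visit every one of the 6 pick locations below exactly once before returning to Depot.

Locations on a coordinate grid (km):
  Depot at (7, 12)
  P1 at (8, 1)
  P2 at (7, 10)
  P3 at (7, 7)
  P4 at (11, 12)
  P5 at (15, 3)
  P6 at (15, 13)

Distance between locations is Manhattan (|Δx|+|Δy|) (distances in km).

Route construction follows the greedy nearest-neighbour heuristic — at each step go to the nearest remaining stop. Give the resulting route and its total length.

From Depot: distances to unvisited — P2=2, P4=4, P3=5, P6=9, P1=12, P5=17. Nearest is P2 (2).
From P2: distances to unvisited — P3=3, P4=6, P1=10, P6=11, P5=15. Nearest is P3 (3).
From P3: distances to unvisited — P1=7, P4=9, P5=12, P6=14. Nearest is P1 (7).
From P1: distances to unvisited — P5=9, P4=14, P6=19. Nearest is P5 (9).
From P5: distances to unvisited — P6=10, P4=13. Nearest is P6 (10).
From P6: distances to unvisited — P4=5. Nearest is P4 (5).
Return P4→Depot: 4.
Total = 2 + 3 + 7 + 9 + 10 + 5 + 4 = 40.

Nearest-neighbour total = 40 km; route Depot → P2 → P3 → P1 → P5 → P6 → P4 → Depot.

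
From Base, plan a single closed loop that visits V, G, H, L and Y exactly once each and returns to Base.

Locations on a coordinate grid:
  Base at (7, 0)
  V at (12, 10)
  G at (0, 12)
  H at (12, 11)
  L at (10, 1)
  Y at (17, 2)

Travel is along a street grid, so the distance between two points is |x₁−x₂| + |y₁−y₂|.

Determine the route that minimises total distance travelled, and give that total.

58 — the shortest possible round trip.

Base → V → G → H → L → Y → Base: 15+14+13+12+8+12 = 74
Base → V → G → H → Y → L → Base: 15+14+13+14+8+4 = 68
Base → V → G → L → H → Y → Base: 15+14+21+12+14+12 = 88
Base → V → G → L → Y → H → Base: 15+14+21+8+14+16 = 88
Base → V → G → Y → H → L → Base: 15+14+27+14+12+4 = 86
Base → V → G → Y → L → H → Base: 15+14+27+8+12+16 = 92
Base → V → H → G → L → Y → Base: 15+1+13+21+8+12 = 70
Base → V → H → G → Y → L → Base: 15+1+13+27+8+4 = 68
Base → V → H → L → G → Y → Base: 15+1+12+21+27+12 = 88
Base → V → H → L → Y → G → Base: 15+1+12+8+27+19 = 82
Base → V → H → Y → G → L → Base: 15+1+14+27+21+4 = 82
Base → V → H → Y → L → G → Base: 15+1+14+8+21+19 = 78
Base → V → L → G → H → Y → Base: 15+11+21+13+14+12 = 86
Base → V → L → G → Y → H → Base: 15+11+21+27+14+16 = 104
… (46 more)
Base → G → H → V → Y → L → Base: 19+13+1+13+8+4 = 58  ← best
The minimum is 58.
One optimal route: Base → G → H → V → Y → L → Base (or its reverse).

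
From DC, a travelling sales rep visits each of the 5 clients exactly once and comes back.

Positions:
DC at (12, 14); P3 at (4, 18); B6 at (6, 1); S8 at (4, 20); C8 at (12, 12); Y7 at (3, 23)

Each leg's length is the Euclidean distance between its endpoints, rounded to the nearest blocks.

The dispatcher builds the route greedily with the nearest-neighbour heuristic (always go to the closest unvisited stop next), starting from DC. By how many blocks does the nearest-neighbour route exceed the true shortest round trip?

DC: C8=2, P3=9, S8=10, Y7=13, B6=14 ⇒ C8
C8: P3=10, S8=11, B6=13, Y7=14 ⇒ P3
P3: S8=2, Y7=5, B6=17 ⇒ S8
S8: Y7=3, B6=19 ⇒ Y7
Y7: B6=22 ⇒ B6
NN route DC → C8 → P3 → S8 → Y7 → B6 → DC costs 53.
Optimal: DC → S8 → Y7 → P3 → B6 → C8 → DC costs 50 (by enumerating all 60 distinct tours).
Excess = 53 − 50 = 3.

The nearest-neighbour route is 3 blocks longer than optimal.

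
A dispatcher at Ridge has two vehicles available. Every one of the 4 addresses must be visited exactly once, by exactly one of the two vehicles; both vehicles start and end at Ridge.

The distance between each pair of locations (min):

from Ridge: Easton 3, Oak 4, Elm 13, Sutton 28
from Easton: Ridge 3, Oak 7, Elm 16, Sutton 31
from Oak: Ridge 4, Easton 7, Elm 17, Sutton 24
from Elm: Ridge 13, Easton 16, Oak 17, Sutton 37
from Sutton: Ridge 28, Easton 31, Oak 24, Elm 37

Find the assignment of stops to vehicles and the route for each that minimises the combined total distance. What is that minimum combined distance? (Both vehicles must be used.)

Try each way of splitting the stops between the two vehicles (each non-empty) and, for each split, find the best tour for each vehicle:
  {Easton} + {Oak, Elm, Sutton}: 6 + 78 = 84
  {Oak} + {Easton, Elm, Sutton}: 8 + 84 = 92
  {Easton, Oak} + {Elm, Sutton}: 14 + 78 = 92
  {Elm} + {Easton, Oak, Sutton}: 26 + 62 = 88
  {Easton, Elm} + {Oak, Sutton}: 32 + 56 = 88
  {Oak, Elm} + {Easton, Sutton}: 34 + 62 = 96
  … (7 splits in total)
Best: vehicle 1 Ridge → Easton → Ridge = 6; vehicle 2 Ridge → Oak → Sutton → Elm → Ridge = 78; combined 84.

Minimum combined distance: 84 min.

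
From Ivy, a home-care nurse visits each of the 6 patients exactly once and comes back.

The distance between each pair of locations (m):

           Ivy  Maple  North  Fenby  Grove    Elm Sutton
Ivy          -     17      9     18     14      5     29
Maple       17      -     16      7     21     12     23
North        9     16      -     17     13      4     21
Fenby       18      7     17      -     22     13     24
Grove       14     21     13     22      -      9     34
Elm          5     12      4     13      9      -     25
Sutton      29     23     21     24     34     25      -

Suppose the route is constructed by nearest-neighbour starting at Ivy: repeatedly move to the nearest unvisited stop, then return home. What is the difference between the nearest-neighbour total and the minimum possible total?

Ivy: Elm=5, North=9, Grove=14, Maple=17, Fenby=18, Sutton=29 ⇒ Elm
Elm: North=4, Grove=9, Maple=12, Fenby=13, Sutton=25 ⇒ North
North: Grove=13, Maple=16, Fenby=17, Sutton=21 ⇒ Grove
Grove: Maple=21, Fenby=22, Sutton=34 ⇒ Maple
Maple: Fenby=7, Sutton=23 ⇒ Fenby
Fenby: Sutton=24 ⇒ Sutton
NN route Ivy → Elm → North → Grove → Maple → Fenby → Sutton → Ivy costs 103.
Optimal: Ivy → Maple → Fenby → Sutton → North → Grove → Elm → Ivy costs 96 (by enumerating all 360 distinct tours).
Excess = 103 − 96 = 7.

7 m longer than the optimal tour.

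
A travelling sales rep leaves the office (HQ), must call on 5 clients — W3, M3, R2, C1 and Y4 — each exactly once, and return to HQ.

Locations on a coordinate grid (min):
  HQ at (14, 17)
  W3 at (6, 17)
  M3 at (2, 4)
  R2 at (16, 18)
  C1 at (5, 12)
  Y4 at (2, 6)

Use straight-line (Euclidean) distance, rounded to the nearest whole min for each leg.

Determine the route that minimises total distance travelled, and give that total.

There are 60 distinct closed tours to check (reversals are equivalent).
HQ → W3 → M3 → R2 → C1 → Y4 → HQ: 8+14+20+13+7+16 = 78
HQ → W3 → M3 → R2 → Y4 → C1 → HQ: 8+14+20+18+7+10 = 77
HQ → W3 → M3 → C1 → R2 → Y4 → HQ: 8+14+9+13+18+16 = 78
HQ → W3 → M3 → C1 → Y4 → R2 → HQ: 8+14+9+7+18+2 = 58
HQ → W3 → M3 → Y4 → R2 → C1 → HQ: 8+14+2+18+13+10 = 65
HQ → W3 → M3 → Y4 → C1 → R2 → HQ: 8+14+2+7+13+2 = 46
HQ → W3 → R2 → M3 → C1 → Y4 → HQ: 8+10+20+9+7+16 = 70
HQ → W3 → R2 → M3 → Y4 → C1 → HQ: 8+10+20+2+7+10 = 57
HQ → W3 → R2 → C1 → M3 → Y4 → HQ: 8+10+13+9+2+16 = 58
HQ → W3 → R2 → C1 → Y4 → M3 → HQ: 8+10+13+7+2+18 = 58
HQ → W3 → R2 → Y4 → M3 → C1 → HQ: 8+10+18+2+9+10 = 57
HQ → W3 → R2 → Y4 → C1 → M3 → HQ: 8+10+18+7+9+18 = 70
HQ → W3 → C1 → M3 → R2 → Y4 → HQ: 8+5+9+20+18+16 = 76
HQ → W3 → C1 → M3 → Y4 → R2 → HQ: 8+5+9+2+18+2 = 44
… (46 more)
The minimum is 44.
One optimal route: HQ → W3 → C1 → M3 → Y4 → R2 → HQ (or its reverse).

Minimum total distance: 44 min.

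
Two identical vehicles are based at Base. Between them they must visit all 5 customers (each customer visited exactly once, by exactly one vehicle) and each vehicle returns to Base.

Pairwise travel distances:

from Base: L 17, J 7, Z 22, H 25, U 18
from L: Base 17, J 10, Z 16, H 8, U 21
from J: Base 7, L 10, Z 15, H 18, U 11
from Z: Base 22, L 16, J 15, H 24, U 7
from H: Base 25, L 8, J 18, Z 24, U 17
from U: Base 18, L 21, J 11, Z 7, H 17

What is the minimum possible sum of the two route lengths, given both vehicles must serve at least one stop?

Minimum combined distance: 85.

Try each way of splitting the stops between the two vehicles (each non-empty) and, for each split, find the best tour for each vehicle:
  {L} + {J, Z, H, U}: 34 + 71 = 105
  {J} + {L, Z, H, U}: 14 + 71 = 85
  {L, J} + {Z, H, U}: 34 + 71 = 105
  {Z} + {L, J, H, U}: 44 + 60 = 104
  {L, Z} + {J, H, U}: 55 + 60 = 115
  {J, Z} + {L, H, U}: 44 + 60 = 104
  … (15 splits in total)
Best: vehicle 1 Base → J → Base = 14; vehicle 2 Base → L → H → U → Z → Base = 71; combined 85.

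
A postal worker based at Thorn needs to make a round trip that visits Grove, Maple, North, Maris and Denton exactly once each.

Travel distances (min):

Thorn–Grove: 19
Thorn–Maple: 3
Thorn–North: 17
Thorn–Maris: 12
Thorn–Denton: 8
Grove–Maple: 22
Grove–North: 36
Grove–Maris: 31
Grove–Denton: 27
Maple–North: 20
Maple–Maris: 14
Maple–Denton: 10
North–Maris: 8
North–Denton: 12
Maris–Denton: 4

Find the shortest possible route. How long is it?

Thorn-Grove-Maple-North-Maris-Denton-Thorn: 19+22+20+8+4+8 = 81
Thorn-Grove-Maple-North-Denton-Maris-Thorn: 19+22+20+12+4+12 = 89
Thorn-Grove-Maple-Maris-North-Denton-Thorn: 19+22+14+8+12+8 = 83
Thorn-Grove-Maple-Maris-Denton-North-Thorn: 19+22+14+4+12+17 = 88
Thorn-Grove-Maple-Denton-North-Maris-Thorn: 19+22+10+12+8+12 = 83
Thorn-Grove-Maple-Denton-Maris-North-Thorn: 19+22+10+4+8+17 = 80
Thorn-Grove-North-Maple-Maris-Denton-Thorn: 19+36+20+14+4+8 = 101
Thorn-Grove-North-Maple-Denton-Maris-Thorn: 19+36+20+10+4+12 = 101
Thorn-Grove-North-Maris-Maple-Denton-Thorn: 19+36+8+14+10+8 = 95
Thorn-Grove-North-Maris-Denton-Maple-Thorn: 19+36+8+4+10+3 = 80
Thorn-Grove-North-Denton-Maple-Maris-Thorn: 19+36+12+10+14+12 = 103
Thorn-Grove-North-Denton-Maris-Maple-Thorn: 19+36+12+4+14+3 = 88
Thorn-Grove-Maris-Maple-North-Denton-Thorn: 19+31+14+20+12+8 = 104
Thorn-Grove-Maris-Maple-Denton-North-Thorn: 19+31+14+10+12+17 = 103
… (46 more)
The minimum is 80.
One optimal route: Thorn → Grove → Maple → Denton → Maris → North → Thorn (or its reverse).

Minimum total distance: 80 min.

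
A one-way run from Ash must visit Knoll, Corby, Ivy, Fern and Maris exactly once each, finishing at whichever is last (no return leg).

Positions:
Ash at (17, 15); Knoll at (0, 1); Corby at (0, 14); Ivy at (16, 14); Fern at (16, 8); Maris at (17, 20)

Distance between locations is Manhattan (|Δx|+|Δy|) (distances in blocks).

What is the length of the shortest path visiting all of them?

There are 5! = 120 possible orderings.
Ash - Knoll - Corby - Ivy - Fern - Maris: 31+13+16+6+13 = 79
Ash - Knoll - Corby - Ivy - Maris - Fern: 31+13+16+7+13 = 80
Ash - Knoll - Corby - Fern - Ivy - Maris: 31+13+22+6+7 = 79
Ash - Knoll - Corby - Fern - Maris - Ivy: 31+13+22+13+7 = 86
Ash - Knoll - Corby - Maris - Ivy - Fern: 31+13+23+7+6 = 80
Ash - Knoll - Corby - Maris - Fern - Ivy: 31+13+23+13+6 = 86
Ash - Knoll - Ivy - Corby - Fern - Maris: 31+29+16+22+13 = 111
Ash - Knoll - Ivy - Corby - Maris - Fern: 31+29+16+23+13 = 112
Ash - Knoll - Ivy - Fern - Corby - Maris: 31+29+6+22+23 = 111
Ash - Knoll - Ivy - Fern - Maris - Corby: 31+29+6+13+23 = 102
Ash - Knoll - Ivy - Maris - Corby - Fern: 31+29+7+23+22 = 112
Ash - Knoll - Ivy - Maris - Fern - Corby: 31+29+7+13+22 = 102
Ash - Knoll - Fern - Corby - Ivy - Maris: 31+23+22+16+7 = 99
Ash - Knoll - Fern - Corby - Maris - Ivy: 31+23+22+23+7 = 106
… (106 more)
Ash - Maris - Ivy - Fern - Corby - Knoll: 5+7+6+22+13 = 53  ← best
The minimum is 53.
One shortest path: Ash → Maris → Ivy → Fern → Corby → Knoll.

Shortest open route: 53 blocks.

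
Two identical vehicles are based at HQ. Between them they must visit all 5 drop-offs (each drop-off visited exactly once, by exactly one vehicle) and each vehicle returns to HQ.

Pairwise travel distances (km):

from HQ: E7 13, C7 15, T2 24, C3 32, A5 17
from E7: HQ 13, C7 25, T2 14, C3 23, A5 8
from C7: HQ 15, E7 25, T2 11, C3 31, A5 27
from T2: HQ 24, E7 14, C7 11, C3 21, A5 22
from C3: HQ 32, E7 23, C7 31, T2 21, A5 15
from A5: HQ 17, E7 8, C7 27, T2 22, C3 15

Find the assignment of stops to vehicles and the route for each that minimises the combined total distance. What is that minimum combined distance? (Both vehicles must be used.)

There are 2^4 − 1 = 15 ways to divide the 5 stops into two non-empty groups. For each, the best each vehicle can do is its own shortest tour through its group:
  {E7} + {C7, T2, C3, A5}: 26 + 79 = 105
  {C7} + {E7, T2, C3, A5}: 30 + 80 = 110
  {E7, C7} + {T2, C3, A5}: 53 + 77 = 130
  {T2} + {E7, C7, C3, A5}: 48 + 82 = 130
  {E7, T2} + {C7, C3, A5}: 51 + 78 = 129
  {C7, T2} + {E7, C3, A5}: 50 + 68 = 118
  … (15 splits in total)
Best: vehicle 1 HQ → E7 → HQ = 26; vehicle 2 HQ → C7 → T2 → C3 → A5 → HQ = 79; combined 105.

105 km — the smallest possible combined total.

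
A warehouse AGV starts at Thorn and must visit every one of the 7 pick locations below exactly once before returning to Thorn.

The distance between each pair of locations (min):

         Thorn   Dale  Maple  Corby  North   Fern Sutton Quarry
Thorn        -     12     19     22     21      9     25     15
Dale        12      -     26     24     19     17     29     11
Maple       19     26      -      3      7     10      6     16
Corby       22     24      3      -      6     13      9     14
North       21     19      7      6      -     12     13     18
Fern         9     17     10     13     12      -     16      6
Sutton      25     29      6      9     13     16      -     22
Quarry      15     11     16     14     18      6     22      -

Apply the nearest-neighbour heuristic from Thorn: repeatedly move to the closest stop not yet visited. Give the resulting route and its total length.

Thorn → [Fern:9 / Dale:12 / Quarry:15 / Maple:19 / North:21 / Corby:22 / Sutton:25] → Fern (9)
Fern → [Quarry:6 / Maple:10 / North:12 / Corby:13 / Sutton:16 / Dale:17] → Quarry (6)
Quarry → [Dale:11 / Corby:14 / Maple:16 / North:18 / Sutton:22] → Dale (11)
Dale → [North:19 / Corby:24 / Maple:26 / Sutton:29] → North (19)
North → [Corby:6 / Maple:7 / Sutton:13] → Corby (6)
Corby → [Maple:3 / Sutton:9] → Maple (3)
Maple → [Sutton:6] → Sutton (6)
Return Sutton→Thorn: 25.
Total = 9 + 6 + 11 + 19 + 6 + 3 + 6 + 25 = 85.

Nearest-neighbour total = 85 min; route Thorn → Fern → Quarry → Dale → North → Corby → Maple → Sutton → Thorn.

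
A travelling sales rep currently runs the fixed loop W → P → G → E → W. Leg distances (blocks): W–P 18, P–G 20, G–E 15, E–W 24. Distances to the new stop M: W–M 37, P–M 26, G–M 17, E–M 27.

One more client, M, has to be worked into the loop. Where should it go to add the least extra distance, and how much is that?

Minimum extra distance: 23 blocks, inserting M between P and G.

Insertion cost between consecutive stops i–j is d(i,M) + d(M,j) − d(i,j):
  between W and P: 37 + 26 − 18 = 45
  between P and G: 26 + 17 − 20 = 23
  between G and E: 17 + 27 − 15 = 29
  between E and W: 27 + 37 − 24 = 40
Cheapest insertion is between P and G, adding 23.
New total = 77 + 23 = 100.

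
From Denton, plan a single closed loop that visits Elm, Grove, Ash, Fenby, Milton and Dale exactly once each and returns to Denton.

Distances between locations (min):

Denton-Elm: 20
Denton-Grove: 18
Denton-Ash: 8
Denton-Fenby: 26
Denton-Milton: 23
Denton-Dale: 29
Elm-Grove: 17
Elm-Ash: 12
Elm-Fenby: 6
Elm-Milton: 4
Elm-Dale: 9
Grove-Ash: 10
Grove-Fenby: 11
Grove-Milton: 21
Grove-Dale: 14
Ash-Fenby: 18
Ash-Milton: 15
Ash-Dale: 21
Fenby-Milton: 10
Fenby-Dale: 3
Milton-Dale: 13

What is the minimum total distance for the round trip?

Shortest round trip = 68 min.

Denton→Elm→Grove→Ash→Fenby→Milton→Dale→Denton: 20+17+10+18+10+13+29 = 117
Denton→Elm→Grove→Ash→Fenby→Dale→Milton→Denton: 20+17+10+18+3+13+23 = 104
Denton→Elm→Grove→Ash→Milton→Fenby→Dale→Denton: 20+17+10+15+10+3+29 = 104
Denton→Elm→Grove→Ash→Milton→Dale→Fenby→Denton: 20+17+10+15+13+3+26 = 104
Denton→Elm→Grove→Ash→Dale→Fenby→Milton→Denton: 20+17+10+21+3+10+23 = 104
Denton→Elm→Grove→Ash→Dale→Milton→Fenby→Denton: 20+17+10+21+13+10+26 = 117
Denton→Elm→Grove→Fenby→Ash→Milton→Dale→Denton: 20+17+11+18+15+13+29 = 123
Denton→Elm→Grove→Fenby→Ash→Dale→Milton→Denton: 20+17+11+18+21+13+23 = 123
… (352 more)
Denton→Grove→Fenby→Dale→Elm→Milton→Ash→Denton: 18+11+3+9+4+15+8 = 68  ← best
The minimum is 68.
One optimal route: Denton → Grove → Fenby → Dale → Elm → Milton → Ash → Denton (or its reverse).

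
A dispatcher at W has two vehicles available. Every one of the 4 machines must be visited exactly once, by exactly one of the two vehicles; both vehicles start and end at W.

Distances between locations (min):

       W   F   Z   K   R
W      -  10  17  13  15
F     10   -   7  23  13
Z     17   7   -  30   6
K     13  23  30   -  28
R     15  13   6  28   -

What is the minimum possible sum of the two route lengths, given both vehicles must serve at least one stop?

64 min — the smallest possible combined total.

Check every non-empty split of the stops between the two vehicles; for each half take its own optimal tour:
  {F} + {Z, K, R}: 20 + 64 = 84
  {Z} + {F, K, R}: 34 + 64 = 98
  {F, Z} + {K, R}: 34 + 56 = 90
  {K} + {F, Z, R}: 26 + 38 = 64
  {F, K} + {Z, R}: 46 + 38 = 84
  {Z, K} + {F, R}: 60 + 38 = 98
  … (7 splits in total)
Best: vehicle 1 W → K → W = 26; vehicle 2 W → F → Z → R → W = 38; combined 64.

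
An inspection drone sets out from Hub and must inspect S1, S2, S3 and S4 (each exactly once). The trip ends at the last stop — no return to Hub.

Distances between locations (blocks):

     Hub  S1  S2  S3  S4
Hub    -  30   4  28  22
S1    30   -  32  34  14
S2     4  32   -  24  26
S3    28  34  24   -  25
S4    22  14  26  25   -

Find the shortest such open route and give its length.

Shortest open route: 67 blocks.

There are 4! = 24 possible orderings.
Hub→S1→S2→S3→S4: 30+32+24+25 = 111
Hub→S1→S2→S4→S3: 30+32+26+25 = 113
Hub→S1→S3→S2→S4: 30+34+24+26 = 114
Hub→S1→S3→S4→S2: 30+34+25+26 = 115
Hub→S1→S4→S2→S3: 30+14+26+24 = 94
Hub→S1→S4→S3→S2: 30+14+25+24 = 93
Hub→S2→S1→S3→S4: 4+32+34+25 = 95
Hub→S2→S1→S4→S3: 4+32+14+25 = 75
Hub→S2→S3→S1→S4: 4+24+34+14 = 76
Hub→S2→S3→S4→S1: 4+24+25+14 = 67
Hub→S2→S4→S1→S3: 4+26+14+34 = 78
Hub→S2→S4→S3→S1: 4+26+25+34 = 89
Hub→S3→S1→S2→S4: 28+34+32+26 = 120
Hub→S3→S1→S4→S2: 28+34+14+26 = 102
… (10 more)
The minimum is 67.
One shortest path: Hub → S2 → S3 → S4 → S1.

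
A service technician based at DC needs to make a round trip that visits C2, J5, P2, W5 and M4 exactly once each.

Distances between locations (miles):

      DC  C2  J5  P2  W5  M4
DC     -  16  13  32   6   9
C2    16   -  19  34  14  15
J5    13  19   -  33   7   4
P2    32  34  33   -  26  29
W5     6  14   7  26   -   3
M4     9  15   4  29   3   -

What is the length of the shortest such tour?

With 5 stops there are 5!/2 = 60 distinct round trips (a route and its reverse cost the same).
DC → C2 → J5 → P2 → W5 → M4 → DC: 16+19+33+26+3+9 = 106
DC → C2 → J5 → P2 → M4 → W5 → DC: 16+19+33+29+3+6 = 106
DC → C2 → J5 → W5 → P2 → M4 → DC: 16+19+7+26+29+9 = 106
DC → C2 → J5 → W5 → M4 → P2 → DC: 16+19+7+3+29+32 = 106
DC → C2 → J5 → M4 → P2 → W5 → DC: 16+19+4+29+26+6 = 100
DC → C2 → J5 → M4 → W5 → P2 → DC: 16+19+4+3+26+32 = 100
DC → C2 → P2 → J5 → W5 → M4 → DC: 16+34+33+7+3+9 = 102
DC → C2 → P2 → J5 → M4 → W5 → DC: 16+34+33+4+3+6 = 96
DC → C2 → P2 → W5 → J5 → M4 → DC: 16+34+26+7+4+9 = 96
DC → C2 → P2 → W5 → M4 → J5 → DC: 16+34+26+3+4+13 = 96
DC → C2 → P2 → M4 → J5 → W5 → DC: 16+34+29+4+7+6 = 96
DC → C2 → P2 → M4 → W5 → J5 → DC: 16+34+29+3+7+13 = 102
DC → C2 → W5 → J5 → P2 → M4 → DC: 16+14+7+33+29+9 = 108
DC → C2 → W5 → J5 → M4 → P2 → DC: 16+14+7+4+29+32 = 102
… (46 more)
The minimum is 96.
One optimal route: DC → C2 → P2 → J5 → M4 → W5 → DC (or its reverse).

96 miles — the shortest possible round trip.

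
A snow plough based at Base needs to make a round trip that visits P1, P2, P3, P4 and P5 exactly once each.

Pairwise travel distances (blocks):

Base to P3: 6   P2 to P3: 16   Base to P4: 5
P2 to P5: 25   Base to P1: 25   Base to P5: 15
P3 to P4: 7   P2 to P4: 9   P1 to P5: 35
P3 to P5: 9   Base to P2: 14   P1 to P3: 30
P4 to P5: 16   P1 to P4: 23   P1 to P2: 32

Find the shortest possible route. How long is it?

Shortest round trip = 96 blocks.

There are 60 distinct closed tours to check (reversals are equivalent).
Base - P1 - P2 - P3 - P4 - P5 - Base: 25+32+16+7+16+15 = 111
Base - P1 - P2 - P3 - P5 - P4 - Base: 25+32+16+9+16+5 = 103
Base - P1 - P2 - P4 - P3 - P5 - Base: 25+32+9+7+9+15 = 97
Base - P1 - P2 - P4 - P5 - P3 - Base: 25+32+9+16+9+6 = 97
Base - P1 - P2 - P5 - P3 - P4 - Base: 25+32+25+9+7+5 = 103
Base - P1 - P2 - P5 - P4 - P3 - Base: 25+32+25+16+7+6 = 111
Base - P1 - P3 - P2 - P4 - P5 - Base: 25+30+16+9+16+15 = 111
Base - P1 - P3 - P2 - P5 - P4 - Base: 25+30+16+25+16+5 = 117
Base - P1 - P3 - P4 - P2 - P5 - Base: 25+30+7+9+25+15 = 111
Base - P1 - P3 - P4 - P5 - P2 - Base: 25+30+7+16+25+14 = 117
Base - P1 - P3 - P5 - P2 - P4 - Base: 25+30+9+25+9+5 = 103
Base - P1 - P3 - P5 - P4 - P2 - Base: 25+30+9+16+9+14 = 103
Base - P1 - P4 - P2 - P3 - P5 - Base: 25+23+9+16+9+15 = 97
Base - P1 - P4 - P2 - P5 - P3 - Base: 25+23+9+25+9+6 = 97
… (46 more)
Base - P2 - P4 - P1 - P5 - P3 - Base: 14+9+23+35+9+6 = 96  ← best
The minimum is 96.
One optimal route: Base → P2 → P4 → P1 → P5 → P3 → Base (or its reverse).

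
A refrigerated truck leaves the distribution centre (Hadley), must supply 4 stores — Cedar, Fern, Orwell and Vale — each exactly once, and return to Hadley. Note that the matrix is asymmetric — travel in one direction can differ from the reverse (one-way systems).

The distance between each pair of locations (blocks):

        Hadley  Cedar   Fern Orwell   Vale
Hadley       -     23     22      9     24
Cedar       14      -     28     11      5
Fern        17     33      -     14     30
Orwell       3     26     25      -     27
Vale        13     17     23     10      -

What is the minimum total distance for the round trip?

Hadley→Cedar→Fern→Orwell→Vale→Hadley: 23+28+14+27+13 = 105
Hadley→Cedar→Fern→Vale→Orwell→Hadley: 23+28+30+10+3 = 94
Hadley→Cedar→Orwell→Fern→Vale→Hadley: 23+11+25+30+13 = 102
Hadley→Cedar→Orwell→Vale→Fern→Hadley: 23+11+27+23+17 = 101
Hadley→Cedar→Vale→Fern→Orwell→Hadley: 23+5+23+14+3 = 68
Hadley→Cedar→Vale→Orwell→Fern→Hadley: 23+5+10+25+17 = 80
Hadley→Fern→Cedar→Orwell→Vale→Hadley: 22+33+11+27+13 = 106
Hadley→Fern→Cedar→Vale→Orwell→Hadley: 22+33+5+10+3 = 73
Hadley→Fern→Orwell→Cedar→Vale→Hadley: 22+14+26+5+13 = 80
Hadley→Fern→Orwell→Vale→Cedar→Hadley: 22+14+27+17+14 = 94
Hadley→Fern→Vale→Cedar→Orwell→Hadley: 22+30+17+11+3 = 83
Hadley→Fern→Vale→Orwell→Cedar→Hadley: 22+30+10+26+14 = 102
Hadley→Orwell→Cedar→Fern→Vale→Hadley: 9+26+28+30+13 = 106
Hadley→Orwell→Cedar→Vale→Fern→Hadley: 9+26+5+23+17 = 80
… (10 more)
The minimum is 68.
One optimal route: Hadley → Cedar → Vale → Fern → Orwell → Hadley.

Shortest round trip = 68 blocks.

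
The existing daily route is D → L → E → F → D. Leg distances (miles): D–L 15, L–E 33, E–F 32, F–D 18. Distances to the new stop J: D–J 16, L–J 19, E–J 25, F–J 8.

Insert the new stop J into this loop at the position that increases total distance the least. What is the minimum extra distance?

+1 miles — insert J between E and F.

Insertion cost between consecutive stops i–j is d(i,J) + d(J,j) − d(i,j):
  between D and L: 16 + 19 − 15 = 20
  between L and E: 19 + 25 − 33 = 11
  between E and F: 25 + 8 − 32 = 1
  between F and D: 8 + 16 − 18 = 6
Cheapest insertion is between E and F, adding 1.
New total = 98 + 1 = 99.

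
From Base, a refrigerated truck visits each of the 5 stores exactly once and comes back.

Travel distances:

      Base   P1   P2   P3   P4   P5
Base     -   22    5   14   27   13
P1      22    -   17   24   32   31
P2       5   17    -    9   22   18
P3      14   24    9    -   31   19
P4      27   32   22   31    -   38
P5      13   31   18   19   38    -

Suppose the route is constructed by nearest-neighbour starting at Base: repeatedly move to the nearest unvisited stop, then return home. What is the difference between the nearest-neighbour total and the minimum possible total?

8 longer than the optimal tour.

Base: P2=5, P5=13, P3=14, P1=22, P4=27 ⇒ P2
P2: P3=9, P1=17, P5=18, P4=22 ⇒ P3
P3: P5=19, P1=24, P4=31 ⇒ P5
P5: P1=31, P4=38 ⇒ P1
P1: P4=32 ⇒ P4
NN route Base → P2 → P3 → P5 → P1 → P4 → Base costs 123.
Optimal: Base → P2 → P4 → P1 → P3 → P5 → Base costs 115 (by enumerating all 60 distinct tours).
Excess = 123 − 115 = 8.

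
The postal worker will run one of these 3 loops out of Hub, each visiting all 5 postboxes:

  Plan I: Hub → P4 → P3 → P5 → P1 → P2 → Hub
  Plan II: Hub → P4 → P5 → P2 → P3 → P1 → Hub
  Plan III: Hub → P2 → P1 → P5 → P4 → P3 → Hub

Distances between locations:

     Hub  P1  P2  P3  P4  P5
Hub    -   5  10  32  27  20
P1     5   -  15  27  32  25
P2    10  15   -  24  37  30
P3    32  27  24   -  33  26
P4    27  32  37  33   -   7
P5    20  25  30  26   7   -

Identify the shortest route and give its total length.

Shortest is Plan II, total 120.

Plan I: 27 + 33 + 26 + 25 + 15 + 10 = 136
Plan II: 27 + 7 + 30 + 24 + 27 + 5 = 120
Plan III: 10 + 15 + 25 + 7 + 33 + 32 = 122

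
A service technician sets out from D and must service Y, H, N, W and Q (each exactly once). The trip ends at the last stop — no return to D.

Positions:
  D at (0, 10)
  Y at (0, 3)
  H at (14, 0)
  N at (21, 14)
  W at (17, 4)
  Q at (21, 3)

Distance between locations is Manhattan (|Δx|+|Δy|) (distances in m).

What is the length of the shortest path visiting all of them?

Minimum one-way distance = 47 m.

There are 5! = 120 possible orderings.
D → Y → H → N → W → Q: 7+17+21+14+5 = 64
D → Y → H → N → Q → W: 7+17+21+11+5 = 61
D → Y → H → W → N → Q: 7+17+7+14+11 = 56
D → Y → H → W → Q → N: 7+17+7+5+11 = 47
D → Y → H → Q → N → W: 7+17+10+11+14 = 59
D → Y → H → Q → W → N: 7+17+10+5+14 = 53
D → Y → N → H → W → Q: 7+32+21+7+5 = 72
D → Y → N → H → Q → W: 7+32+21+10+5 = 75
D → Y → N → W → H → Q: 7+32+14+7+10 = 70
D → Y → N → W → Q → H: 7+32+14+5+10 = 68
D → Y → N → Q → H → W: 7+32+11+10+7 = 67
D → Y → N → Q → W → H: 7+32+11+5+7 = 62
D → Y → W → H → N → Q: 7+18+7+21+11 = 64
D → Y → W → H → Q → N: 7+18+7+10+11 = 53
… (106 more)
The minimum is 47.
One shortest path: D → Y → H → W → Q → N.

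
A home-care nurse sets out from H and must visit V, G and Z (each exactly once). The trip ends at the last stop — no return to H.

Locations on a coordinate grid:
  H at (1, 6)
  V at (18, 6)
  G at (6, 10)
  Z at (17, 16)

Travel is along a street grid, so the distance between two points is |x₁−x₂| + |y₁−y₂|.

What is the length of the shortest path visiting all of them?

There are 3! = 6 possible orderings.
H→V→G→Z: 17+16+17 = 50
H→V→Z→G: 17+11+17 = 45
H→G→V→Z: 9+16+11 = 36
H→G→Z→V: 9+17+11 = 37
H→Z→V→G: 26+11+16 = 53
H→Z→G→V: 26+17+16 = 59
The minimum is 36.
One shortest path: H → G → V → Z.

36 — the minimum one-way total.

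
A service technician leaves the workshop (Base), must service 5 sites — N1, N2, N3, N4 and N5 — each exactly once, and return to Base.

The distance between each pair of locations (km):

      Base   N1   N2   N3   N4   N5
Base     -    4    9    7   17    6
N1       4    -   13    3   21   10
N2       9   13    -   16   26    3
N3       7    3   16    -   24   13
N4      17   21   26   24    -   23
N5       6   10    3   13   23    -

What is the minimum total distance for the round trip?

Minimum total distance: 66 km.

With 5 stops there are 5!/2 = 60 distinct round trips (a route and its reverse cost the same).
Base → N1 → N2 → N3 → N4 → N5 → Base: 4+13+16+24+23+6 = 86
Base → N1 → N2 → N3 → N5 → N4 → Base: 4+13+16+13+23+17 = 86
Base → N1 → N2 → N4 → N3 → N5 → Base: 4+13+26+24+13+6 = 86
Base → N1 → N2 → N4 → N5 → N3 → Base: 4+13+26+23+13+7 = 86
Base → N1 → N2 → N5 → N3 → N4 → Base: 4+13+3+13+24+17 = 74
Base → N1 → N2 → N5 → N4 → N3 → Base: 4+13+3+23+24+7 = 74
Base → N1 → N3 → N2 → N4 → N5 → Base: 4+3+16+26+23+6 = 78
Base → N1 → N3 → N2 → N5 → N4 → Base: 4+3+16+3+23+17 = 66
Base → N1 → N3 → N4 → N2 → N5 → Base: 4+3+24+26+3+6 = 66
Base → N1 → N3 → N4 → N5 → N2 → Base: 4+3+24+23+3+9 = 66
Base → N1 → N3 → N5 → N2 → N4 → Base: 4+3+13+3+26+17 = 66
Base → N1 → N3 → N5 → N4 → N2 → Base: 4+3+13+23+26+9 = 78
Base → N1 → N4 → N2 → N3 → N5 → Base: 4+21+26+16+13+6 = 86
Base → N1 → N4 → N2 → N5 → N3 → Base: 4+21+26+3+13+7 = 74
… (46 more)
The minimum is 66.
One optimal route: Base → N1 → N3 → N2 → N5 → N4 → Base (or its reverse).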